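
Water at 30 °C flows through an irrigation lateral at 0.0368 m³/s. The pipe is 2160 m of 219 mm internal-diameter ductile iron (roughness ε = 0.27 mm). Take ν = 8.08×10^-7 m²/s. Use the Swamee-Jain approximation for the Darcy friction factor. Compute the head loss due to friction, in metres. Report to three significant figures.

h_f ≈ 10.4 m

V = 4Q/(πD²) = 4·0.0368/(π·0.219²) = 0.9769 m/s
Re = VD/ν = 0.9769·0.219/8.08×10^-7 = 2.65×10^5 → turbulent
ε/D = 0.27/219 = 0.00123
Swamee-Jain: f = 0.02177
h_f = f(L/D)V²/(2g) = 0.02177·(2160/0.219)·0.9769²/(2·9.81) = 10.45 m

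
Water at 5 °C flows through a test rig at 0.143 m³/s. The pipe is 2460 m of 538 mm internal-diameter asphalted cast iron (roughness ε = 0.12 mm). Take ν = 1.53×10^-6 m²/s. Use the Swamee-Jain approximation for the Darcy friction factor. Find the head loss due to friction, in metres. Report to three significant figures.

h_f ≈ 1.57 m

V = 4Q/(πD²) = 4·0.143/(π·0.538²) = 0.6290 m/s
Re = VD/ν = 0.6290·0.538/1.53×10^-6 = 2.21×10^5 → turbulent
ε/D = 0.12/538 = 2.23×10^-4
Swamee-Jain: f = 0.01707
h_f = f(L/D)V²/(2g) = 0.01707·(2460/0.538)·0.6290²/(2·9.81) = 1.575 m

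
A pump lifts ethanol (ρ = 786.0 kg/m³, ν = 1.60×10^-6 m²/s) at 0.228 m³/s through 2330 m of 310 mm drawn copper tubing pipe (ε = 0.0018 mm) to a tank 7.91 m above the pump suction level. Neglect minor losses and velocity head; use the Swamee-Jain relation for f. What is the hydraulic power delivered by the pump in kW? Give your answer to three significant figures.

V = 4Q/(πD²) = 3.021 m/s; Re = 5.85×10^5; ε/D = 5.81×10^-6; f = 0.01283
h_f = f(L/D)V²/2g = 44.86 m
Total head H = z + h_f = 7.91 + 44.86 = 52.77 m
P_hyd = ρgQH = 786.0·9.81·0.228·52.77 = 92.77 kW

P_hyd ≈ 92.8 kW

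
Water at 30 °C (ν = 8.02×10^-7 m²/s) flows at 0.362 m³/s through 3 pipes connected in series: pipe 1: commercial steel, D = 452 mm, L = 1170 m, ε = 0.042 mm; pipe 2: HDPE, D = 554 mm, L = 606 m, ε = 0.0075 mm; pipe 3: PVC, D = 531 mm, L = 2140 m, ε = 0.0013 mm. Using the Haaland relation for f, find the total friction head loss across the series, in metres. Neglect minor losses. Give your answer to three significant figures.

H ≈ 16.5 m

Pipe 1: V = 2.256 m/s, Re = 1.27×10^6, ε/D = 9.29×10^-5, f = 0.01297, h_1 = f(L/D)V²/2g = 8.712 m
Pipe 2: V = 1.502 m/s, Re = 1.04×10^6, ε/D = 1.35×10^-5, f = 0.01177, h_2 = f(L/D)V²/2g = 1.480 m
Pipe 3: V = 1.635 m/s, Re = 1.08×10^6, ε/D = 2.45×10^-6, f = 0.01148, h_3 = f(L/D)V²/2g = 6.299 m
Series → Q common, losses add: H = Σh = 16.49 m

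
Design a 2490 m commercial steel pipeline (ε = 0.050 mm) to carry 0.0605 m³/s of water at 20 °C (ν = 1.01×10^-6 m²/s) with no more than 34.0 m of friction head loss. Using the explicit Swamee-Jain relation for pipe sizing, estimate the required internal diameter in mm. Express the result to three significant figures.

Swamee-Jain (Type III): D = 0.66·[ε^1.25·(LQ²/(gh_f))^4.75 + ν·Q^9.4·(L/(gh_f))^5.2]^0.04
LQ²/(gh_f) = 0.02733; L/(gh_f) = 7.465
Term 1 = ε^1.25·(…)^4.75 = 1.58×10^-13; Term 2 = ν·Q^9.4·(…)^5.2 = 1.24×10^-13
D = 0.66·(1.58×10^-13 + 1.24×10^-13)^0.04 = 0.2077 m = 208 mm
Check: V = 1.79 m/s, Re = 3.67×10^5, f = 0.01630, h_f = 31.7 m ≈ 34.0 m ✓

D ≈ 208 mm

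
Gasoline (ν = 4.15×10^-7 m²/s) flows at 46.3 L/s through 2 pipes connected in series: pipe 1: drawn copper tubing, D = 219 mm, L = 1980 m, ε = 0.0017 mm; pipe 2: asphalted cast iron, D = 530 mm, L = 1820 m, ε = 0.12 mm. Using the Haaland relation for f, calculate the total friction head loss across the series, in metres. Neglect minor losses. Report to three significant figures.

Pipe 1: V = 1.229 m/s, Re = 6.49×10^5, ε/D = 7.76×10^-6, f = 0.01258, h_1 = f(L/D)V²/2g = 8.758 m
Pipe 2: V = 0.2099 m/s, Re = 2.68×10^5, ε/D = 2.26×10^-4, f = 0.01646, h_2 = f(L/D)V²/2g = 0.1269 m
Series → Q common, losses add: H = Σh = 8.885 m

H ≈ 8.88 m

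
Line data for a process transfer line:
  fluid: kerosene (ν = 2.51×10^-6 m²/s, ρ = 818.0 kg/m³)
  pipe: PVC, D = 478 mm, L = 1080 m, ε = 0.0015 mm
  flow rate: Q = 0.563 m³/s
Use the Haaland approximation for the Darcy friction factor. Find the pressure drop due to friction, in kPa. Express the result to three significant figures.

Δp ≈ 115 kPa

V = 4Q/(πD²) = 4·0.563/(π·0.478²) = 3.137 m/s
Re = VD/ν = 3.137·0.478/2.51×10^-6 = 5.97×10^5 → turbulent
ε/D = 0.0015/478 = 3.14×10^-6
Haaland: f = 0.01270
h_f = f(L/D)V²/(2g) = 0.01270·(1080/0.478)·3.137²/(2·9.81) = 14.39 m
Δp = ρg·h_f = 818.0·9.81·14.39 = 115.5 kPa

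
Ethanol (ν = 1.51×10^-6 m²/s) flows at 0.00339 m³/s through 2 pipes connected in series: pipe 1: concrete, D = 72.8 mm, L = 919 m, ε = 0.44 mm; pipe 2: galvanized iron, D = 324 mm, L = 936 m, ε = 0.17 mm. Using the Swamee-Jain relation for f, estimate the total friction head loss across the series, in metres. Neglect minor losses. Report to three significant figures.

Pipe 1: V = 0.8144 m/s, Re = 3.93×10^4, ε/D = 0.00604, f = 0.03462, h_1 = f(L/D)V²/2g = 14.77 m
Pipe 2: V = 0.04112 m/s, Re = 8820, ε/D = 5.25×10^-4, f = 0.03293, h_2 = f(L/D)V²/2g = 0.008196 m
Series → Q common, losses add: H = Σh = 14.78 m

H ≈ 14.8 m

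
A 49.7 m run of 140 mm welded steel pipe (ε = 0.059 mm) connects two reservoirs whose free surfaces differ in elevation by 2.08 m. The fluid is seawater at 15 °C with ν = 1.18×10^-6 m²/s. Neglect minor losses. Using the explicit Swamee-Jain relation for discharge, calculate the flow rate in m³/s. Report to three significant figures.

Q ≈ 0.0392 m³/s

Swamee-Jain (Type II): Q = -0.965·√(gD⁵h_f/L)·ln[ε/(3.7D) + √(3.17ν²L/(gD³h_f))]
√(gD⁵h_f/L) = √(9.81·0.140⁵·2.08/49.7) = 0.004699
ε/(3.7D) = 1.14×10^-4; √(3.17ν²L/(gD³h_f)) = 6.26×10^-5
Q = -0.965·0.004699·ln(1.765×10^-4) = 0.03919 m³/s
Check: V = 2.55 m/s, Re = 3.02×10^5, f = 0.01785, h_f = 2.09 m ≈ 2.08 m ✓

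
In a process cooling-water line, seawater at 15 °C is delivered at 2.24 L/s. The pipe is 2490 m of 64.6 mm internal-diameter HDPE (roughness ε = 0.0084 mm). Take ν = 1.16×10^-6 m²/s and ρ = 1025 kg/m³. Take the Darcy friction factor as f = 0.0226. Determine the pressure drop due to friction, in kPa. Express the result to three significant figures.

Δp ≈ 209 kPa

V = 4Q/(πD²) = 4·0.00224/(π·0.0646²) = 0.6834 m/s
h_f = f(L/D)V²/(2g) = 0.02260·(2490/0.0646)·0.6834²/(2·9.81) = 20.74 m
Δp = ρg·h_f = 1025·9.81·20.74 = 208.5 kPa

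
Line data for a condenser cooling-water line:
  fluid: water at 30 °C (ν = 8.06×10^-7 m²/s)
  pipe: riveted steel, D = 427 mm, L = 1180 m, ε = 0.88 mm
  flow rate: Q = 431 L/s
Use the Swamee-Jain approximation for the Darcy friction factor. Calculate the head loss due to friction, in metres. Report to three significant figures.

V = 4Q/(πD²) = 4·0.431/(π·0.427²) = 3.010 m/s
Re = VD/ν = 3.010·0.427/8.06×10^-7 = 1.59×10^6 → turbulent
ε/D = 0.88/427 = 0.00206
Swamee-Jain: f = 0.02378
h_f = f(L/D)V²/(2g) = 0.02378·(1180/0.427)·3.010²/(2·9.81) = 30.34 m

h_f ≈ 30.3 m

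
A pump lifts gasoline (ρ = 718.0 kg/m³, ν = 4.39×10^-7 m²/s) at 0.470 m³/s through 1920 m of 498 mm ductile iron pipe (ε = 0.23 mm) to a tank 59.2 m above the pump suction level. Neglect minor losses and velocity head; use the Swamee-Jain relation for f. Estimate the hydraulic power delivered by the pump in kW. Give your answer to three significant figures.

V = 4Q/(πD²) = 2.413 m/s; Re = 2.74×10^6; ε/D = 4.62×10^-4; f = 0.01667
h_f = f(L/D)V²/2g = 19.07 m
Total head H = z + h_f = 59.2 + 19.07 = 78.27 m
P_hyd = ρgQH = 718.0·9.81·0.470·78.27 = 259.1 kW

P_hyd ≈ 259 kW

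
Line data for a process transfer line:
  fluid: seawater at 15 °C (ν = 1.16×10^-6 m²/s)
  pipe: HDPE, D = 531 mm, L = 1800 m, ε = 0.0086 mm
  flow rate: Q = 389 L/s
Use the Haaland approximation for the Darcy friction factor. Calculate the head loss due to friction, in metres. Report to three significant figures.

V = 4Q/(πD²) = 4·0.389/(π·0.531²) = 1.757 m/s
Re = VD/ν = 1.757·0.531/1.16×10^-6 = 8.04×10^5 → turbulent
ε/D = 0.0086/531 = 1.62×10^-5
Haaland: f = 0.01228
h_f = f(L/D)V²/(2g) = 0.01228·(1800/0.531)·1.757²/(2·9.81) = 6.548 m

h_f ≈ 6.55 m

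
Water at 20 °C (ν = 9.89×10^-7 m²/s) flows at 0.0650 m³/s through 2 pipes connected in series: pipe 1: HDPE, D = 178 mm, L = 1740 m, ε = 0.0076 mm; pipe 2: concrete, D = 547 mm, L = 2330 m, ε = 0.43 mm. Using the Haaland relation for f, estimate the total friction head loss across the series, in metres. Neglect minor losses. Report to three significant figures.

Pipe 1: V = 2.612 m/s, Re = 4.70×10^5, ε/D = 4.27×10^-5, f = 0.01371, h_1 = f(L/D)V²/2g = 46.60 m
Pipe 2: V = 0.2766 m/s, Re = 1.53×10^5, ε/D = 7.86×10^-4, f = 0.02040, h_2 = f(L/D)V²/2g = 0.3388 m
Series → Q common, losses add: H = Σh = 46.93 m

H ≈ 46.9 m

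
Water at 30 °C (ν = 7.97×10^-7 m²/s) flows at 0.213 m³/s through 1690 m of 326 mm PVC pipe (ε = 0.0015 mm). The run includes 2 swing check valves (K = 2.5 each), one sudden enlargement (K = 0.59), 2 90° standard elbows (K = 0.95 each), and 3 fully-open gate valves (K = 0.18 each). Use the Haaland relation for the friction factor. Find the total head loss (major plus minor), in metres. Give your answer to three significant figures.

H_L ≈ 22.6 m

V = 4Q/(πD²) = 2.552 m/s; V²/2g = 0.3319 m
Re = 1.04×10^6, ε/D = 4.60×10^-6 → f = 0.01158 (Haaland)
Major: h_f = f(L/D)·V²/2g = 0.01158·5184·0.3319 = 19.93 m
Minor: ΣK = 8.03; h_m = ΣK·V²/2g = 2.665 m
Total H_L = 19.93 + 2.665 = 22.60 m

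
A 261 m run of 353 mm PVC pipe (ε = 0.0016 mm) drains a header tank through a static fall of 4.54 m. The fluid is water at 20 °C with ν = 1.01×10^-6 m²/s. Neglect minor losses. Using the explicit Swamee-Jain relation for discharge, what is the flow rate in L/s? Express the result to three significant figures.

Swamee-Jain (Type II): Q = -0.965·√(gD⁵h_f/L)·ln[ε/(3.7D) + √(3.17ν²L/(gD³h_f))]
√(gD⁵h_f/L) = √(9.81·0.353⁵·4.54/261) = 0.03058
ε/(3.7D) = 1.23×10^-6; √(3.17ν²L/(gD³h_f)) = 2.08×10^-5
Q = -0.965·0.03058·ln(2.198×10^-5) = 0.3165 m³/s
Check: V = 3.23 m/s, Re = 1.13×10^6, f = 0.01149, h_f = 4.53 m ≈ 4.54 m ✓

Q ≈ 317 L/s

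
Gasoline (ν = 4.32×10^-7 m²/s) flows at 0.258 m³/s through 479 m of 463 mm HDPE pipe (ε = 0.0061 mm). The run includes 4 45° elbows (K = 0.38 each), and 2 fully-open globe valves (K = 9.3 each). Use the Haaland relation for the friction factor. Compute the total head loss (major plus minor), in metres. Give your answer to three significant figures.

V = 4Q/(πD²) = 1.532 m/s; V²/2g = 0.1197 m
Re = 1.64×10^6, ε/D = 1.32×10^-5 → f = 0.01102 (Haaland)
Major: h_f = f(L/D)·V²/2g = 0.01102·1035·0.1197 = 1.364 m
Minor: ΣK = 20.1; h_m = ΣK·V²/2g = 2.408 m
Total H_L = 1.364 + 2.408 = 3.772 m

H_L ≈ 3.77 m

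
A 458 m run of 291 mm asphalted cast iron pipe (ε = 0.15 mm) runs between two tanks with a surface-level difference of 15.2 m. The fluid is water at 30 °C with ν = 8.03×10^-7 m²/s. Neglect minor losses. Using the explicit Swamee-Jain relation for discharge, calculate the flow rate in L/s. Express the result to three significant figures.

Swamee-Jain (Type II): Q = -0.965·√(gD⁵h_f/L)·ln[ε/(3.7D) + √(3.17ν²L/(gD³h_f))]
√(gD⁵h_f/L) = √(9.81·0.291⁵·15.2/458) = 0.02606
ε/(3.7D) = 1.39×10^-4; √(3.17ν²L/(gD³h_f)) = 1.60×10^-5
Q = -0.965·0.02606·ln(1.553×10^-4) = 0.2206 m³/s
Check: V = 3.32 m/s, Re = 1.20×10^6, f = 0.01732, h_f = 15.3 m ≈ 15.2 m ✓

Q ≈ 221 L/s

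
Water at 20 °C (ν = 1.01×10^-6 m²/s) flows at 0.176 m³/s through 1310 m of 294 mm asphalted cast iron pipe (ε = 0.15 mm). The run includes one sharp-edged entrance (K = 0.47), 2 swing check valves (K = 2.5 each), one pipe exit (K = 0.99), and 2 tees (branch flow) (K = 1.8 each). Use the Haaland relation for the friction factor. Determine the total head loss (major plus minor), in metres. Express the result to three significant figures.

V = 4Q/(πD²) = 2.593 m/s; V²/2g = 0.3426 m
Re = 7.55×10^5, ε/D = 5.10×10^-4 → f = 0.01738 (Haaland)
Major: h_f = f(L/D)·V²/2g = 0.01738·4456·0.3426 = 26.52 m
Minor: ΣK = 10.1; h_m = ΣK·V²/2g = 3.446 m
Total H_L = 26.52 + 3.446 = 29.97 m

H_L ≈ 30.0 m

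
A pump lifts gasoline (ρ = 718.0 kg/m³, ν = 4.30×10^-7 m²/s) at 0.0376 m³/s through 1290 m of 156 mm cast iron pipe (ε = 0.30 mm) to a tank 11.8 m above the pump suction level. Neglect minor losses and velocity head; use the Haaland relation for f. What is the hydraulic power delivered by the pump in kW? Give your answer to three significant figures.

P_hyd ≈ 13.3 kW

V = 4Q/(πD²) = 1.967 m/s; Re = 7.14×10^5; ε/D = 0.00192; f = 0.02346
h_f = f(L/D)V²/2g = 38.26 m
Total head H = z + h_f = 11.8 + 38.26 = 50.06 m
P_hyd = ρgQH = 718.0·9.81·0.0376·50.06 = 13.26 kW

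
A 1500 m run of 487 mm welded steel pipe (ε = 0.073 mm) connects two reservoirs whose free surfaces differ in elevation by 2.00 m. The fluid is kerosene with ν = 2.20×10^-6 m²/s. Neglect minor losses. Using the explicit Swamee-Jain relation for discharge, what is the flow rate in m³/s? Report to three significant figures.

Swamee-Jain (Type II): Q = -0.965·√(gD⁵h_f/L)·ln[ε/(3.7D) + √(3.17ν²L/(gD³h_f))]
√(gD⁵h_f/L) = √(9.81·0.487⁵·2.00/1500) = 0.01893
ε/(3.7D) = 4.05×10^-5; √(3.17ν²L/(gD³h_f)) = 1.01×10^-4
Q = -0.965·0.01893·ln(1.413×10^-4) = 0.1619 m³/s
Check: V = 0.869 m/s, Re = 1.92×10^5, f = 0.01687, h_f = 2.00 m ≈ 2.00 m ✓

Q ≈ 0.162 m³/s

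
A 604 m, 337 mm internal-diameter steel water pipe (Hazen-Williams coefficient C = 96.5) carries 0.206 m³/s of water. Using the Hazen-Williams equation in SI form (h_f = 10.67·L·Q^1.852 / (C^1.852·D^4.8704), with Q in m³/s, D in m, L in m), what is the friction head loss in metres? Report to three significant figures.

h_f ≈ 14.6 m

h_f = 10.67·604·0.206^1.852 / (96.5^1.852·0.337^4.8704) = 14.58 m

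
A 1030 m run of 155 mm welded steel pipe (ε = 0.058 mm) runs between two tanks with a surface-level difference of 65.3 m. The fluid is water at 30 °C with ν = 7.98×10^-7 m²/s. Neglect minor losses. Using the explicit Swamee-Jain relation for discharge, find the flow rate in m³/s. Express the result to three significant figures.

Q ≈ 0.0644 m³/s

Swamee-Jain (Type II): Q = -0.965·√(gD⁵h_f/L)·ln[ε/(3.7D) + √(3.17ν²L/(gD³h_f))]
√(gD⁵h_f/L) = √(9.81·0.155⁵·65.3/1030) = 0.007459
ε/(3.7D) = 1.01×10^-4; √(3.17ν²L/(gD³h_f)) = 2.95×10^-5
Q = -0.965·0.007459·ln(1.307×10^-4) = 0.06437 m³/s
Check: V = 3.41 m/s, Re = 6.63×10^5, f = 0.01667, h_f = 65.7 m ≈ 65.3 m ✓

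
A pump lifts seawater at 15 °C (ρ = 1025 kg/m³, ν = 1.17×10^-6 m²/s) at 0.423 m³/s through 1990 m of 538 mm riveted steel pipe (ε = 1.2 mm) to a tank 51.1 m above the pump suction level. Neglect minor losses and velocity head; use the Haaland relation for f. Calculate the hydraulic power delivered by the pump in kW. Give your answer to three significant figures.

V = 4Q/(πD²) = 1.861 m/s; Re = 8.56×10^5; ε/D = 0.00223; f = 0.02434
h_f = f(L/D)V²/2g = 15.89 m
Total head H = z + h_f = 51.1 + 15.89 = 66.99 m
P_hyd = ρgQH = 1025·9.81·0.423·66.99 = 284.9 kW

P_hyd ≈ 285 kW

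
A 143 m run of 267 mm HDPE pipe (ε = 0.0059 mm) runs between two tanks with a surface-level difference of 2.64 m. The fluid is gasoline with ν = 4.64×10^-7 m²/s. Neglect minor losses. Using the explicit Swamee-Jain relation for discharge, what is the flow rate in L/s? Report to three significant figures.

Swamee-Jain (Type II): Q = -0.965·√(gD⁵h_f/L)·ln[ε/(3.7D) + √(3.17ν²L/(gD³h_f))]
√(gD⁵h_f/L) = √(9.81·0.267⁵·2.64/143) = 0.01568
ε/(3.7D) = 5.97×10^-6; √(3.17ν²L/(gD³h_f)) = 1.41×10^-5
Q = -0.965·0.01568·ln(2.004×10^-5) = 0.1636 m³/s
Check: V = 2.92 m/s, Re = 1.68×10^6, f = 0.01135, h_f = 2.65 m ≈ 2.64 m ✓

Q ≈ 164 L/s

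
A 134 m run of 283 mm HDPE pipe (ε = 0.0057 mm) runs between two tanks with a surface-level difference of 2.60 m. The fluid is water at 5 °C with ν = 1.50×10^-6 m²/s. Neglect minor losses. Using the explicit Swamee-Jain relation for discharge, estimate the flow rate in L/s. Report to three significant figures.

Swamee-Jain (Type II): Q = -0.965·√(gD⁵h_f/L)·ln[ε/(3.7D) + √(3.17ν²L/(gD³h_f))]
√(gD⁵h_f/L) = √(9.81·0.283⁵·2.60/134) = 0.01859
ε/(3.7D) = 5.44×10^-6; √(3.17ν²L/(gD³h_f)) = 4.07×10^-5
Q = -0.965·0.01859·ln(4.610×10^-5) = 0.1791 m³/s
Check: V = 2.85 m/s, Re = 5.37×10^5, f = 0.01326, h_f = 2.59 m ≈ 2.60 m ✓

Q ≈ 179 L/s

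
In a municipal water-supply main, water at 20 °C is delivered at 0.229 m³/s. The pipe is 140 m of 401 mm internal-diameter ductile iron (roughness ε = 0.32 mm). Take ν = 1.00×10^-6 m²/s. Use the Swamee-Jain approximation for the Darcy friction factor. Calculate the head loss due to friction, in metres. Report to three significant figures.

V = 4Q/(πD²) = 4·0.229/(π·0.401²) = 1.813 m/s
Re = VD/ν = 1.813·0.401/1.00×10^-6 = 7.27×10^5 → turbulent
ε/D = 0.32/401 = 7.98×10^-4
Swamee-Jain: f = 0.01920
h_f = f(L/D)V²/(2g) = 0.01920·(140/0.401)·1.813²/(2·9.81) = 1.123 m

h_f ≈ 1.12 m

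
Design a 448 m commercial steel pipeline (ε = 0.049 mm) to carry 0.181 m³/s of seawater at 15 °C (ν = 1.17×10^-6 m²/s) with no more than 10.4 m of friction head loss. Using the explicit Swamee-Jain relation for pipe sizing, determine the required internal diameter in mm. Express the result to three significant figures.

D ≈ 284 mm

Swamee-Jain (Type III): D = 0.66·[ε^1.25·(LQ²/(gh_f))^4.75 + ν·Q^9.4·(L/(gh_f))^5.2]^0.04
LQ²/(gh_f) = 0.1439; L/(gh_f) = 4.391
Term 1 = ε^1.25·(…)^4.75 = 4.10×10^-10; Term 2 = ν·Q^9.4·(…)^5.2 = 2.70×10^-10
D = 0.66·(4.10×10^-10 + 2.70×10^-10)^0.04 = 0.2837 m = 284 mm
Check: V = 2.86 m/s, Re = 6.94×10^5, f = 0.01483, h_f = 9.79 m ≈ 10.4 m ✓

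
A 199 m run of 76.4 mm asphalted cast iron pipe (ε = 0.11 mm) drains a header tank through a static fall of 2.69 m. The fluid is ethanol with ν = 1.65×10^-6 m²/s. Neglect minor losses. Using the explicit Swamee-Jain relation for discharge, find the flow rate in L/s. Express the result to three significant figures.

Swamee-Jain (Type II): Q = -0.965·√(gD⁵h_f/L)·ln[ε/(3.7D) + √(3.17ν²L/(gD³h_f))]
√(gD⁵h_f/L) = √(9.81·0.0764⁵·2.69/199) = 5.875×10^-4
ε/(3.7D) = 3.89×10^-4; √(3.17ν²L/(gD³h_f)) = 3.82×10^-4
Q = -0.965·5.875×10^-4·ln(7.712×10^-4) = 0.004064 m³/s
Check: V = 0.886 m/s, Re = 4.10×10^4, f = 0.02601, h_f = 2.71 m ≈ 2.69 m ✓

Q ≈ 4.06 L/s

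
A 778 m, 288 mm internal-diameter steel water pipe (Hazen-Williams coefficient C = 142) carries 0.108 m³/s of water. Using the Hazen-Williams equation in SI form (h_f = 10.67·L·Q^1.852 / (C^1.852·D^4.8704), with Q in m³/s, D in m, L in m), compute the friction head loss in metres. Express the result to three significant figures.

h_f = 10.67·778·0.108^1.852 / (142^1.852·0.288^4.8704) = 5.970 m

h_f ≈ 5.97 m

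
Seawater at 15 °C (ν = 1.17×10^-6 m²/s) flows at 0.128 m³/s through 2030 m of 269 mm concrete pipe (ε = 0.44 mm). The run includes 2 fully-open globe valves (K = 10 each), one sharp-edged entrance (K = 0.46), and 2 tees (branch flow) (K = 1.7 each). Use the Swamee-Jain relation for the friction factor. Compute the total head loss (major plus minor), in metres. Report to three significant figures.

H_L ≈ 50.5 m

V = 4Q/(πD²) = 2.252 m/s; V²/2g = 0.2585 m
Re = 5.18×10^5, ε/D = 0.00164 → f = 0.02274 (Swamee-Jain)
Major: h_f = f(L/D)·V²/2g = 0.02274·7546·0.2585 = 44.37 m
Minor: ΣK = 23.9; h_m = ΣK·V²/2g = 6.169 m
Total H_L = 44.37 + 6.169 = 50.54 m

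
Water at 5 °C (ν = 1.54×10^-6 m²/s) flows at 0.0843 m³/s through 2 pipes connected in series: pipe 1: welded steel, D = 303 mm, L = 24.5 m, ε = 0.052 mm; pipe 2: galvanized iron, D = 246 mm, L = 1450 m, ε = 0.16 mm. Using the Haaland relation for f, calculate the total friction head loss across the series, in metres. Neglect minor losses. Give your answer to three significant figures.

H ≈ 18.0 m

Pipe 1: V = 1.169 m/s, Re = 2.30×10^5, ε/D = 1.72×10^-4, f = 0.01637, h_1 = f(L/D)V²/2g = 0.09221 m
Pipe 2: V = 1.774 m/s, Re = 2.83×10^5, ε/D = 6.50×10^-4, f = 0.01896, h_2 = f(L/D)V²/2g = 17.92 m
Series → Q common, losses add: H = Σh = 18.01 m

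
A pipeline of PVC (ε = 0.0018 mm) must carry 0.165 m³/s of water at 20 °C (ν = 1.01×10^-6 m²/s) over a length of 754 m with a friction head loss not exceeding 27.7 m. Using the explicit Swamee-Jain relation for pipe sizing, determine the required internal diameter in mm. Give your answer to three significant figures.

D ≈ 239 mm

Swamee-Jain (Type III): D = 0.66·[ε^1.25·(LQ²/(gh_f))^4.75 + ν·Q^9.4·(L/(gh_f))^5.2]^0.04
LQ²/(gh_f) = 0.07554; L/(gh_f) = 2.775
Term 1 = ε^1.25·(…)^4.75 = 3.09×10^-13; Term 2 = ν·Q^9.4·(…)^5.2 = 8.98×10^-12
D = 0.66·(3.09×10^-13 + 8.98×10^-12)^0.04 = 0.2389 m = 239 mm
Check: V = 3.68 m/s, Re = 8.71×10^5, f = 0.01205, h_f = 26.3 m ≈ 27.7 m ✓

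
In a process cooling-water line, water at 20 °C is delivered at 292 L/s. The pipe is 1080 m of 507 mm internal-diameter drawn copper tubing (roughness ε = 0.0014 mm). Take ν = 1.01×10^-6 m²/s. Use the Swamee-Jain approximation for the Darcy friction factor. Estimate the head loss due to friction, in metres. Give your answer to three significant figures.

V = 4Q/(πD²) = 4·0.292/(π·0.507²) = 1.446 m/s
Re = VD/ν = 1.446·0.507/1.01×10^-6 = 7.26×10^5 → turbulent
ε/D = 0.0014/507 = 2.76×10^-6
Swamee-Jain: f = 0.01232
h_f = f(L/D)V²/(2g) = 0.01232·(1080/0.507)·1.446²/(2·9.81) = 2.797 m

h_f ≈ 2.80 m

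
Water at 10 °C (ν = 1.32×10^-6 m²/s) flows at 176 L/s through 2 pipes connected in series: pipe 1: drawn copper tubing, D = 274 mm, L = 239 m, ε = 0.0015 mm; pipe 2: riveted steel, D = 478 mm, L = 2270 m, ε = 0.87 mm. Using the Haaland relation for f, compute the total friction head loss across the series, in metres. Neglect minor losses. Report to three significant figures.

H ≈ 10.5 m

Pipe 1: V = 2.985 m/s, Re = 6.20×10^5, ε/D = 5.47×10^-6, f = 0.01265, h_1 = f(L/D)V²/2g = 5.009 m
Pipe 2: V = 0.9808 m/s, Re = 3.55×10^5, ε/D = 0.00182, f = 0.02337, h_2 = f(L/D)V²/2g = 5.441 m
Series → Q common, losses add: H = Σh = 10.45 m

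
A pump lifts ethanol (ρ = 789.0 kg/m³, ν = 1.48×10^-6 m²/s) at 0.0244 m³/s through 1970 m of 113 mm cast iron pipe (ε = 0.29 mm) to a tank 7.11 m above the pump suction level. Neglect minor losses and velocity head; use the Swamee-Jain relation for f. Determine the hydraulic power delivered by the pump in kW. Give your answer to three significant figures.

P_hyd ≈ 27.2 kW

V = 4Q/(πD²) = 2.433 m/s; Re = 1.86×10^5; ε/D = 0.00257; f = 0.02604
h_f = f(L/D)V²/2g = 137.0 m
Total head H = z + h_f = 7.11 + 137.0 = 144.1 m
P_hyd = ρgQH = 789.0·9.81·0.0244·144.1 = 27.21 kW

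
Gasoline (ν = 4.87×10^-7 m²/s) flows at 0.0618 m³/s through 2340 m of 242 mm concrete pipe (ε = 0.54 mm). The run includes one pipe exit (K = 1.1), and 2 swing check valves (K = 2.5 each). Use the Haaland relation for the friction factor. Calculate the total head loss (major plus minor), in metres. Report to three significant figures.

H_L ≈ 22.3 m

V = 4Q/(πD²) = 1.344 m/s; V²/2g = 0.09201 m
Re = 6.68×10^5, ε/D = 0.00223 → f = 0.02439 (Haaland)
Major: h_f = f(L/D)·V²/2g = 0.02439·9669·0.09201 = 21.70 m
Minor: ΣK = 6.10; h_m = ΣK·V²/2g = 0.5613 m
Total H_L = 21.70 + 0.5613 = 22.26 m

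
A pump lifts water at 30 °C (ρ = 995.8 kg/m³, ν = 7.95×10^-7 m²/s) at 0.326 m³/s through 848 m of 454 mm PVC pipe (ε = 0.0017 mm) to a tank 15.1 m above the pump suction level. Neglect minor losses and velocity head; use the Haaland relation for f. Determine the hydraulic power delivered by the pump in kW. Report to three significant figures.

P_hyd ≈ 62.1 kW

V = 4Q/(πD²) = 2.014 m/s; Re = 1.15×10^6; ε/D = 3.74×10^-6; f = 0.01139
h_f = f(L/D)V²/2g = 4.396 m
Total head H = z + h_f = 15.1 + 4.396 = 19.50 m
P_hyd = ρgQH = 995.8·9.81·0.326·19.50 = 62.09 kW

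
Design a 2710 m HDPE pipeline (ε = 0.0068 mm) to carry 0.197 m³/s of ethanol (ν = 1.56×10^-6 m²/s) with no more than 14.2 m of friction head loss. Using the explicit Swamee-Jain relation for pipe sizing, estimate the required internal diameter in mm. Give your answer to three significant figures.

Swamee-Jain (Type III): D = 0.66·[ε^1.25·(LQ²/(gh_f))^4.75 + ν·Q^9.4·(L/(gh_f))^5.2]^0.04
LQ²/(gh_f) = 0.7550; L/(gh_f) = 19.45
Term 1 = ε^1.25·(…)^4.75 = 9.14×10^-8; Term 2 = ν·Q^9.4·(…)^5.2 = 1.84×10^-6
D = 0.66·(9.14×10^-8 + 1.84×10^-6)^0.04 = 0.3899 m = 390 mm
Check: V = 1.65 m/s, Re = 4.12×10^5, f = 0.01380, h_f = 13.3 m ≈ 14.2 m ✓

D ≈ 390 mm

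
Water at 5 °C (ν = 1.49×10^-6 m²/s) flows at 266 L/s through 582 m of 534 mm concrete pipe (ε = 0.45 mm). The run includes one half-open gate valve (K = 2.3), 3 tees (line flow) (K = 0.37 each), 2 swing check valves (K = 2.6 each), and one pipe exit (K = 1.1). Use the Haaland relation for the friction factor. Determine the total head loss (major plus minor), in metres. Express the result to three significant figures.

V = 4Q/(πD²) = 1.188 m/s; V²/2g = 0.07190 m
Re = 4.26×10^5, ε/D = 8.43×10^-4 → f = 0.01957 (Haaland)
Major: h_f = f(L/D)·V²/2g = 0.01957·1090·0.07190 = 1.533 m
Minor: ΣK = 9.71; h_m = ΣK·V²/2g = 0.6981 m
Total H_L = 1.533 + 0.6981 = 2.231 m

H_L ≈ 2.23 m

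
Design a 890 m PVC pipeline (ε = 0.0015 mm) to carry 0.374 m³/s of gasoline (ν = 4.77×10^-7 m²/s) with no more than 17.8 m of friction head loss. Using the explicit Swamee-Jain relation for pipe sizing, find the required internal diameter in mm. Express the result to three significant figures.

Swamee-Jain (Type III): D = 0.66·[ε^1.25·(LQ²/(gh_f))^4.75 + ν·Q^9.4·(L/(gh_f))^5.2]^0.04
LQ²/(gh_f) = 0.7129; L/(gh_f) = 5.097
Term 1 = ε^1.25·(…)^4.75 = 1.05×10^-8; Term 2 = ν·Q^9.4·(…)^5.2 = 2.20×10^-7
D = 0.66·(1.05×10^-8 + 2.20×10^-7)^0.04 = 0.3581 m = 358 mm
Check: V = 3.71 m/s, Re = 2.79×10^6, f = 0.01004, h_f = 17.5 m ≈ 17.8 m ✓

D ≈ 358 mm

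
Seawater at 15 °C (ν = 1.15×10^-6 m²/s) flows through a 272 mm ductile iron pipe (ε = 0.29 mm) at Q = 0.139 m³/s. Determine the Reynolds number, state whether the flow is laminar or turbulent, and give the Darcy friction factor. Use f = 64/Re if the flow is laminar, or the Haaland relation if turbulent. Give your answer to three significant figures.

V = 4Q/(πD²) = 2.392 m/s
Re = VD/ν = 2.392·0.272/1.15×10^-6 = 5.66×10^5
Re > 4000 → turbulent; ε/D = 0.00107
Haaland: f = 0.02043

Re ≈ 5.66×10^5; turbulent; f ≈ 0.0204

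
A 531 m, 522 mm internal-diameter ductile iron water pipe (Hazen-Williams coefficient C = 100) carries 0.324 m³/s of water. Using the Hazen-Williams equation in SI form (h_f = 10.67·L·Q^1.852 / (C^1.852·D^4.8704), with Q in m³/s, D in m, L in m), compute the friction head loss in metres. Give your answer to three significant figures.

h_f = 10.67·531·0.324^1.852 / (100^1.852·0.522^4.8704) = 3.295 m

h_f ≈ 3.29 m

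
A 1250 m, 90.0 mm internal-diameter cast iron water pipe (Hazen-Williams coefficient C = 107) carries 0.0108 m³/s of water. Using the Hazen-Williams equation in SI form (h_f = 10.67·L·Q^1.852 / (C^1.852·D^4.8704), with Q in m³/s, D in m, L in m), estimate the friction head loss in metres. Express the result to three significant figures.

h_f ≈ 65.7 m

h_f = 10.67·1250·0.0108^1.852 / (107^1.852·0.0900^4.8704) = 65.74 m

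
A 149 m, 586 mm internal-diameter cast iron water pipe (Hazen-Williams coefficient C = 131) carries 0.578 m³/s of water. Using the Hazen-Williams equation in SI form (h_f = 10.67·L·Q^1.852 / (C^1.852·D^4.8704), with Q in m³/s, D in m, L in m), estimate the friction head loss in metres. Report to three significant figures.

h_f = 10.67·149·0.578^1.852 / (131^1.852·0.586^4.8704) = 0.9326 m

h_f ≈ 0.933 m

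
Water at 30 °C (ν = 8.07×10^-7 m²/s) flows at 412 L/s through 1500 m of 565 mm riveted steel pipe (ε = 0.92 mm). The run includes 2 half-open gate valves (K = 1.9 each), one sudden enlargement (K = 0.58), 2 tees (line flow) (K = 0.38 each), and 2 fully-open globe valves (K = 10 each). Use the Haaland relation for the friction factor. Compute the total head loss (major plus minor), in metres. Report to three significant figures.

H_L ≈ 11.6 m

V = 4Q/(πD²) = 1.643 m/s; V²/2g = 0.1376 m
Re = 1.15×10^6, ε/D = 0.00163 → f = 0.02240 (Haaland)
Major: h_f = f(L/D)·V²/2g = 0.02240·2655·0.1376 = 8.185 m
Minor: ΣK = 25.1; h_m = ΣK·V²/2g = 3.460 m
Total H_L = 8.185 + 3.460 = 11.64 m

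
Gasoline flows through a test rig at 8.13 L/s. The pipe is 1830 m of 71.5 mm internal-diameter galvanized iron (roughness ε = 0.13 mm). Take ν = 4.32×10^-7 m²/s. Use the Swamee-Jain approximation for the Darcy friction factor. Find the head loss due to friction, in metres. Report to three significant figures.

V = 4Q/(πD²) = 4·0.00813/(π·0.0715²) = 2.025 m/s
Re = VD/ν = 2.025·0.0715/4.32×10^-7 = 3.35×10^5 → turbulent
ε/D = 0.13/71.5 = 0.00182
Swamee-Jain: f = 0.02356
h_f = f(L/D)V²/(2g) = 0.02356·(1830/0.0715)·2.025²/(2·9.81) = 126.0 m

h_f ≈ 126 m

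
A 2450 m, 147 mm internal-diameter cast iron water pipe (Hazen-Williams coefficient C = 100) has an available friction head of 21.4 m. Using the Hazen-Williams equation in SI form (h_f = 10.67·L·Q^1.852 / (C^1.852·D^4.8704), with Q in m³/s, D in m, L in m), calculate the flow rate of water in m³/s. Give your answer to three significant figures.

Q ≈ 0.0139 m³/s

Rearranging: Q = [h_f·C^1.852·D^4.8704 / (10.67·L)]^(1/1.852)
Q = [21.4·100^1.852·0.147^4.8704 / (10.67·2450)]^0.540 = 0.01391 m³/s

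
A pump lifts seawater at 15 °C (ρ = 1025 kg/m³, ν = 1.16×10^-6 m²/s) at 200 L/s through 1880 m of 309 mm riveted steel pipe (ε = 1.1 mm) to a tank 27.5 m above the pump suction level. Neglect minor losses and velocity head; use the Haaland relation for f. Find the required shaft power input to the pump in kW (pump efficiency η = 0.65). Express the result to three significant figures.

P_shaft ≈ 274 kW

V = 4Q/(πD²) = 2.667 m/s; Re = 7.10×10^5; ε/D = 0.00356; f = 0.02768
h_f = f(L/D)V²/2g = 61.05 m
Total head H = z + h_f = 27.5 + 61.05 = 88.55 m
P_hyd = ρgQH = 1025·9.81·0.200·88.55 = 178.1 kW
P_shaft = P_hyd/η = 178.1/0.65 = 274.0 kW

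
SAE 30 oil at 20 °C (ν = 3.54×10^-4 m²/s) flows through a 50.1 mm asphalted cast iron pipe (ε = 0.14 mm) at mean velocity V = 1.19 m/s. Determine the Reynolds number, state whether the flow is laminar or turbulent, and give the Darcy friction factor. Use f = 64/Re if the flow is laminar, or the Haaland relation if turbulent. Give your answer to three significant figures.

Re = VD/ν = 1.190·0.0501/3.54×10^-4 = 168
Re < 2300 → laminar → f = 64/Re = 0.3800

Re ≈ 168; laminar; f = 64/Re ≈ 0.380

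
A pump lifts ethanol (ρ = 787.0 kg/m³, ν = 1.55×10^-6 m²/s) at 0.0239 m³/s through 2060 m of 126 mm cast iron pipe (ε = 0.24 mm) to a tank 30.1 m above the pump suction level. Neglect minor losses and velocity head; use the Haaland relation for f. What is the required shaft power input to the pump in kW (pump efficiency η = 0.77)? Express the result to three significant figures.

V = 4Q/(πD²) = 1.917 m/s; Re = 1.56×10^5; ε/D = 0.00190; f = 0.02419
h_f = f(L/D)V²/2g = 74.07 m
Total head H = z + h_f = 30.1 + 74.07 = 104.2 m
P_hyd = ρgQH = 787.0·9.81·0.0239·104.2 = 19.22 kW
P_shaft = P_hyd/η = 19.22/0.77 = 24.96 kW

P_shaft ≈ 25.0 kW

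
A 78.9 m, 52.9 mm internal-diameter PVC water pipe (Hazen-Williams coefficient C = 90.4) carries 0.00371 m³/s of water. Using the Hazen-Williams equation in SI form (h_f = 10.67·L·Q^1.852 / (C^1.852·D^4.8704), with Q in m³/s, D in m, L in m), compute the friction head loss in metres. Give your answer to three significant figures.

h_f ≈ 10.4 m

h_f = 10.67·78.9·0.00371^1.852 / (90.4^1.852·0.0529^4.8704) = 10.43 m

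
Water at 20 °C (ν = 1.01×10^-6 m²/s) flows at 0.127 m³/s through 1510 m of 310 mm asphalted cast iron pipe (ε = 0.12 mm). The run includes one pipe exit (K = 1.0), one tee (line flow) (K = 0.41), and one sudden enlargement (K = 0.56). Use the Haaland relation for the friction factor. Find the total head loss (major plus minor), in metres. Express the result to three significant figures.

H_L ≈ 12.1 m

V = 4Q/(πD²) = 1.683 m/s; V²/2g = 0.1443 m
Re = 5.16×10^5, ε/D = 3.87×10^-4 → f = 0.01679 (Haaland)
Major: h_f = f(L/D)·V²/2g = 0.01679·4871·0.1443 = 11.80 m
Minor: ΣK = 1.97; h_m = ΣK·V²/2g = 0.2843 m
Total H_L = 11.80 + 0.2843 = 12.08 m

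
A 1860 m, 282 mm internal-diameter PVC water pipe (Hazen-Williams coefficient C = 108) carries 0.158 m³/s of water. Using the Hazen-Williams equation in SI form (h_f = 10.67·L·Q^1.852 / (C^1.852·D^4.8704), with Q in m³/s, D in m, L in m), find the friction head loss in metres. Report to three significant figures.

h_f ≈ 53.1 m

h_f = 10.67·1860·0.158^1.852 / (108^1.852·0.282^4.8704) = 53.11 m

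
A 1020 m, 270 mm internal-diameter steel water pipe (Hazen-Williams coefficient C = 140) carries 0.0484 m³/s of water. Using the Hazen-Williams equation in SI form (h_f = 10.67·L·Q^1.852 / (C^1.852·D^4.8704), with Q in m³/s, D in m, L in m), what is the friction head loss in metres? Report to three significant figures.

h_f ≈ 2.49 m

h_f = 10.67·1020·0.0484^1.852 / (140^1.852·0.270^4.8704) = 2.489 m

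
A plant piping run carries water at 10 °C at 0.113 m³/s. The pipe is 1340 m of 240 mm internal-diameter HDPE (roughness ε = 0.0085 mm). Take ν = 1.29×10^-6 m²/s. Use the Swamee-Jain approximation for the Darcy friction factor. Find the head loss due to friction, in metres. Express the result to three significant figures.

V = 4Q/(πD²) = 4·0.113/(π·0.240²) = 2.498 m/s
Re = VD/ν = 2.498·0.240/1.29×10^-6 = 4.65×10^5 → turbulent
ε/D = 0.0085/240 = 3.54×10^-5
Swamee-Jain: f = 0.01378
h_f = f(L/D)V²/(2g) = 0.01378·(1340/0.240)·2.498²/(2·9.81) = 24.47 m

h_f ≈ 24.5 m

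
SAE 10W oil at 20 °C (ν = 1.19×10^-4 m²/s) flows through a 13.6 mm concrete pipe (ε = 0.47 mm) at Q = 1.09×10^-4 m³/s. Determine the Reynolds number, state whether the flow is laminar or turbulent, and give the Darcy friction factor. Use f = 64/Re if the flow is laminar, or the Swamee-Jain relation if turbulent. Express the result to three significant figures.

V = 4Q/(πD²) = 0.7503 m/s
Re = VD/ν = 0.7503·0.0136/1.19×10^-4 = 85.8
Re < 2300 → laminar → f = 64/Re = 0.7463

Re ≈ 85.8; laminar; f = 64/Re ≈ 0.746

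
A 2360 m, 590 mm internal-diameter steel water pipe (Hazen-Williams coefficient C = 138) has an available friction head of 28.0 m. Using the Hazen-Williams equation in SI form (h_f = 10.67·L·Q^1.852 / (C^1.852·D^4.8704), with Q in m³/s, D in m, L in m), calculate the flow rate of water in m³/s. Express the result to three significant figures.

Rearranging: Q = [h_f·C^1.852·D^4.8704 / (10.67·L)]^(1/1.852)
Q = [28.0·138^1.852·0.590^4.8704 / (10.67·2360)]^0.540 = 0.8755 m³/s

Q ≈ 0.876 m³/s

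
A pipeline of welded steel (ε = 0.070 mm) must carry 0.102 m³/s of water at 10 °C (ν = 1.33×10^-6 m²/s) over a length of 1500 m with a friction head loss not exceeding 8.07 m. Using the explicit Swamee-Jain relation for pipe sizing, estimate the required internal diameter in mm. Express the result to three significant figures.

Swamee-Jain (Type III): D = 0.66·[ε^1.25·(LQ²/(gh_f))^4.75 + ν·Q^9.4·(L/(gh_f))^5.2]^0.04
LQ²/(gh_f) = 0.1971; L/(gh_f) = 18.95
Term 1 = ε^1.25·(…)^4.75 = 2.86×10^-9; Term 2 = ν·Q^9.4·(…)^5.2 = 2.81×10^-9
D = 0.66·(2.86×10^-9 + 2.81×10^-9)^0.04 = 0.3088 m = 309 mm
Check: V = 1.36 m/s, Re = 3.16×10^5, f = 0.01643, h_f = 7.55 m ≈ 8.07 m ✓

D ≈ 309 mm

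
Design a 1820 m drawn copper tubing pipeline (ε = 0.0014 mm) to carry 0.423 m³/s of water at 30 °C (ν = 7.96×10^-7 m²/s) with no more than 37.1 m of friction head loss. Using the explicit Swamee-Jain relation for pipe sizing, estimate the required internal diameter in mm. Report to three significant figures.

Swamee-Jain (Type III): D = 0.66·[ε^1.25·(LQ²/(gh_f))^4.75 + ν·Q^9.4·(L/(gh_f))^5.2]^0.04
LQ²/(gh_f) = 0.8948; L/(gh_f) = 5.001
Term 1 = ε^1.25·(…)^4.75 = 2.84×10^-8; Term 2 = ν·Q^9.4·(…)^5.2 = 1.06×10^-6
D = 0.66·(2.84×10^-8 + 1.06×10^-6)^0.04 = 0.3810 m = 381 mm
Check: V = 3.71 m/s, Re = 1.78×10^6, f = 0.01069, h_f = 35.8 m ≈ 37.1 m ✓

D ≈ 381 mm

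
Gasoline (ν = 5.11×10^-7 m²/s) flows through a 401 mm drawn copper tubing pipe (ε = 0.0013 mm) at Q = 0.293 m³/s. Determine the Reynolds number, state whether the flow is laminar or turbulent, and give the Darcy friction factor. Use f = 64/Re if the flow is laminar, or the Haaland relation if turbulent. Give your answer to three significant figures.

V = 4Q/(πD²) = 2.320 m/s
Re = VD/ν = 2.320·0.401/5.11×10^-7 = 1.82×10^6
Re > 4000 → turbulent; ε/D = 3.24×10^-6
Haaland: f = 0.01058

Re ≈ 1.82×10^6; turbulent; f ≈ 0.0106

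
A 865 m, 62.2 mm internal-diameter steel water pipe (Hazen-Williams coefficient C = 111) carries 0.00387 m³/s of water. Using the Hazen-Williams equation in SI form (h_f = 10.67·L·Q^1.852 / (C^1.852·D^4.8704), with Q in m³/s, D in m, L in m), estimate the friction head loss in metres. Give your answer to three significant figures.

h_f ≈ 38.4 m

h_f = 10.67·865·0.00387^1.852 / (111^1.852·0.0622^4.8704) = 38.41 m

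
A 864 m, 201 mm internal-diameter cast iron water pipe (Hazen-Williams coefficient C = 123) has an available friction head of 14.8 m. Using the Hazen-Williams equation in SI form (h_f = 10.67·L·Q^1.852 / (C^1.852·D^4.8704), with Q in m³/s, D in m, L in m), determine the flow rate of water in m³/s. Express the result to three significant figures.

Q ≈ 0.0561 m³/s

Rearranging: Q = [h_f·C^1.852·D^4.8704 / (10.67·L)]^(1/1.852)
Q = [14.8·123^1.852·0.201^4.8704 / (10.67·864)]^0.540 = 0.05605 m³/s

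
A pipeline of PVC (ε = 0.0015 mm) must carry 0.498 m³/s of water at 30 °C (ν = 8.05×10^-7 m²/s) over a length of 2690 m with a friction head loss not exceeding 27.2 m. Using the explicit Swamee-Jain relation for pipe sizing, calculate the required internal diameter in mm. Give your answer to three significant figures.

D ≈ 469 mm

Swamee-Jain (Type III): D = 0.66·[ε^1.25·(LQ²/(gh_f))^4.75 + ν·Q^9.4·(L/(gh_f))^5.2]^0.04
LQ²/(gh_f) = 2.500; L/(gh_f) = 10.08
Term 1 = ε^1.25·(…)^4.75 = 4.08×10^-6; Term 2 = ν·Q^9.4·(…)^5.2 = 1.90×10^-4
D = 0.66·(4.08×10^-6 + 1.90×10^-4)^0.04 = 0.4689 m = 469 mm
Check: V = 2.88 m/s, Re = 1.68×10^6, f = 0.01077, h_f = 26.2 m ≈ 27.2 m ✓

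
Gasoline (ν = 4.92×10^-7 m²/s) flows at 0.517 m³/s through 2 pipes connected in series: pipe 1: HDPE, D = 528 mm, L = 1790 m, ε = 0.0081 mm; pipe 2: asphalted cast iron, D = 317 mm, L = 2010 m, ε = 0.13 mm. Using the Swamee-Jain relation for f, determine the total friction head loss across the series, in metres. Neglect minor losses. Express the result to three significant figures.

H ≈ 235 m

Pipe 1: V = 2.361 m/s, Re = 2.53×10^6, ε/D = 1.53×10^-5, f = 0.01062, h_1 = f(L/D)V²/2g = 10.23 m
Pipe 2: V = 6.551 m/s, Re = 4.22×10^6, ε/D = 4.10×10^-4, f = 0.01617, h_2 = f(L/D)V²/2g = 224.3 m
Series → Q common, losses add: H = Σh = 234.5 m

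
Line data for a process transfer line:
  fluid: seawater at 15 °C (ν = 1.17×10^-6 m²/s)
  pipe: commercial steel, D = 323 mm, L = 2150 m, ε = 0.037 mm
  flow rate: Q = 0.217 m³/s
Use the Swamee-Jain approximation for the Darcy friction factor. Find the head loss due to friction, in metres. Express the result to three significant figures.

V = 4Q/(πD²) = 4·0.217/(π·0.323²) = 2.648 m/s
Re = VD/ν = 2.648·0.323/1.17×10^-6 = 7.31×10^5 → turbulent
ε/D = 0.037/323 = 1.15×10^-4
Swamee-Jain: f = 0.01409
h_f = f(L/D)V²/(2g) = 0.01409·(2150/0.323)·2.648²/(2·9.81) = 33.52 m

h_f ≈ 33.5 m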